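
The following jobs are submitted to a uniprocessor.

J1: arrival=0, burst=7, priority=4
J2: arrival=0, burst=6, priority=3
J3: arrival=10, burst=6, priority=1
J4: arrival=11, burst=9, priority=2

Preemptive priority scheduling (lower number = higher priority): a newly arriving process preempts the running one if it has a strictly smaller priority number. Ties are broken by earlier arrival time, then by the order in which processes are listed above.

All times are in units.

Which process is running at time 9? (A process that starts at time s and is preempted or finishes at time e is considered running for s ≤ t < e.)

Timeline: | J2 0-6 | J1 6-10 | J3 10-16 | J4 16-25 | J1 25-28 |
Completion: J1=28  J2=6  J3=16  J4=25
Turnaround (C−A): J1=28  J2=6  J3=6  J4=14

J1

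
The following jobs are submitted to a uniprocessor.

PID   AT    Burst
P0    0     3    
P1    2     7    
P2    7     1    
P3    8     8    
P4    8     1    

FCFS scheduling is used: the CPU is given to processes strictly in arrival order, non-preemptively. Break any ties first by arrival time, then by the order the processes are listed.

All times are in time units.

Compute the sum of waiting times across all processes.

18

Schedule: | P0 0-3 | P1 3-10 | P2 10-11 | P3 11-19 | P4 19-20 |
Completion: P0=3  P1=10  P2=11  P3=19  P4=20
Waiting = turnaround − burst: P0=0, P1=1, P2=3, P3=3, P4=11
Total waiting = 0 + 1 + 3 + 3 + 11 = 18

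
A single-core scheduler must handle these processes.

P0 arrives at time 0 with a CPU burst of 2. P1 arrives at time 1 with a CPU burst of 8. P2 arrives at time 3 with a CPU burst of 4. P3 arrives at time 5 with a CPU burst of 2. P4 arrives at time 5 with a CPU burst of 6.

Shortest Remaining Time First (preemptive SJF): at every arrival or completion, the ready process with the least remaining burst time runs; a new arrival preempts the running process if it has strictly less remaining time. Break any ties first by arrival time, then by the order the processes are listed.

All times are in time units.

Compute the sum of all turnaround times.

41

Gantt: | P0 0-2 | P1 2-3 | P2 3-7 | P3 7-9 | P4 9-15 | P1 15-22 |
Completion: P0=2  P1=22  P2=7  P3=9  P4=15
Turnaround (C−A): P0=2  P1=21  P2=4  P3=4  P4=10
Turnaround = completion − arrival: P0=2, P1=21, P2=4, P3=4, P4=10
Total turnaround = 2 + 21 + 4 + 4 + 10 = 41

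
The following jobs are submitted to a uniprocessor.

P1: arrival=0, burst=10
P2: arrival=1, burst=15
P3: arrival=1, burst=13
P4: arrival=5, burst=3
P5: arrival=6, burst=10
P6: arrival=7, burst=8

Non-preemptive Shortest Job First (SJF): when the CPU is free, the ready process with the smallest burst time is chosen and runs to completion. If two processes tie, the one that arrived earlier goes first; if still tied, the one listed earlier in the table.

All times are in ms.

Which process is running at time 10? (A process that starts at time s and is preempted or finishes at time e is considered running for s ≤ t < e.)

Timeline: | P1 0-10 | P4 10-13 | P6 13-21 | P5 21-31 | P3 31-44 | P2 44-59 |
Completion: P1=10  P2=59  P3=44  P4=13  P5=31  P6=21
Turnaround (C−A): P1=10  P2=58  P3=43  P4=8  P5=25  P6=14

P4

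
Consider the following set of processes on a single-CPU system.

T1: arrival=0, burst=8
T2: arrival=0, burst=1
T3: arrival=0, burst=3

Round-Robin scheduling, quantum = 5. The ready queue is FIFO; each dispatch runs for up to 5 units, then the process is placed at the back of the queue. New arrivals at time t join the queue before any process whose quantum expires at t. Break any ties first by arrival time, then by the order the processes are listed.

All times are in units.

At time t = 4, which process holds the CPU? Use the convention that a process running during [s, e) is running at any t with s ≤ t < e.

Gantt: | T1 0-5 | T2 5-6 | T3 6-9 | T1 9-12 |
Completion: T1=12  T2=6  T3=9
Turnaround (C−A): T1=12  T2=6  T3=9

T1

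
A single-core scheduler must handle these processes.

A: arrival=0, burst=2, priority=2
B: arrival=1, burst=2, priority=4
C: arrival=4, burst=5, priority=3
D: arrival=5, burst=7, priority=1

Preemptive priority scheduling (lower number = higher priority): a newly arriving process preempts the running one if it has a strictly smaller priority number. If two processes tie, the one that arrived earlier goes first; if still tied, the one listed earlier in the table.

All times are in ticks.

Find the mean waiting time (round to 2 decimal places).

Timeline: | A 0-2 | B 2-4 | C 4-5 | D 5-12 | C 12-16 |
Completion: A=2  B=4  C=16  D=12
Turnaround (C−A): A=2  B=3  C=12  D=7
Waiting times: A=0, B=1, C=7, D=0
Average waiting = (0+1+7+0) / 4 = 8/4 = 2.00

2.00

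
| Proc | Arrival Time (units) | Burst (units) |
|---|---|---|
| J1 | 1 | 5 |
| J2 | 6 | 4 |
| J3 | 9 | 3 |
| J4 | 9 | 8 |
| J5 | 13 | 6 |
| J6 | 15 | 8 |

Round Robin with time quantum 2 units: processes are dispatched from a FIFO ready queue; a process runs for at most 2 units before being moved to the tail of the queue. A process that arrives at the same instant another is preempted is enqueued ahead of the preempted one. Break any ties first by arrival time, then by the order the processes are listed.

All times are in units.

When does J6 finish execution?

35

Timeline: | idle 0-1 | J1 1-6 | J2 6-10 | J3 10-12 | J4 12-14 | J3 14-15 | J5 15-17 | J4 17-19 | J6 19-21 | J5 21-23 | J4 23-25 | J6 25-27 | J5 27-29 | J4 29-31 | J6 31-35 |
Completion: J1=6  J2=10  J3=15  J4=31  J5=29  J6=35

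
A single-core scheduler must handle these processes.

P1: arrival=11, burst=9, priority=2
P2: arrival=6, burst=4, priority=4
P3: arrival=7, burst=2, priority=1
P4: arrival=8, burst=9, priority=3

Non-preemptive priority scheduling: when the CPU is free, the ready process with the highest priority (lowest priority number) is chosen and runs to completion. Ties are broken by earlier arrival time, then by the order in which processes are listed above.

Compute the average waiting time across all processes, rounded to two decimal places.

4.25

Gantt: | idle 0-6 | P2 6-10 | P3 10-12 | P1 12-21 | P4 21-30 |
Completion: P1=21  P2=10  P3=12  P4=30
Waiting times: P1=1, P2=0, P3=3, P4=13
Average waiting = (1+0+3+13) / 4 = 17/4 = 4.25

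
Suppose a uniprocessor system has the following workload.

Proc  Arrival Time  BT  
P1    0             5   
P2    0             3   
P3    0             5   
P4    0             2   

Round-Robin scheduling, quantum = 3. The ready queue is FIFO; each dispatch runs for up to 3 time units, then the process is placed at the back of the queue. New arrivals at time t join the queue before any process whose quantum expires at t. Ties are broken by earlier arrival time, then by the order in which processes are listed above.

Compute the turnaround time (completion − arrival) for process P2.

Timeline: | P1 0-3 | P2 3-6 | P3 6-9 | P4 9-11 | P1 11-13 | P3 13-15 |
Completion: P1=13  P2=6  P3=15  P4=11
Turnaround (C−A): P1=13  P2=6  P3=15  P4=11
Turnaround(P2) = completion − arrival = 6 − 0 = 6

6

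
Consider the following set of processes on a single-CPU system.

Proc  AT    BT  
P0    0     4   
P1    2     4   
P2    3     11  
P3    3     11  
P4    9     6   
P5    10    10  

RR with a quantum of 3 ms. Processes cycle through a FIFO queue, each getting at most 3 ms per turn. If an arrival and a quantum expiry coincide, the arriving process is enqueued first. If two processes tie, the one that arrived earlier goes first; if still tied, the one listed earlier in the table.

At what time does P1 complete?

14

Timeline: | P0 0-3 | P1 3-6 | P2 6-9 | P3 9-12 | P0 12-13 | P1 13-14 | P4 14-17 | P2 17-20 | P5 20-23 | P3 23-26 | P4 26-29 | P2 29-32 | P5 32-35 | P3 35-38 | P2 38-40 | P5 40-43 | P3 43-45 | P5 45-46 |
Completion: P0=13  P1=14  P2=40  P3=45  P4=29  P5=46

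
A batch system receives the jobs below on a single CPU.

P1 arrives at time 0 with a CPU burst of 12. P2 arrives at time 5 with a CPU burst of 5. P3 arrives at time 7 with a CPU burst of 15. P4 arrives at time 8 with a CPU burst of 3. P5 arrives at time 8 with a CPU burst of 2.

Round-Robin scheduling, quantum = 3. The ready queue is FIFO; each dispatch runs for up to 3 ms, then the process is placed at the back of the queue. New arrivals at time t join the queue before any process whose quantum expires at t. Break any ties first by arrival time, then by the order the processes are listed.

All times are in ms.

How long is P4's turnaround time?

10

Schedule: | P1 0-6 | P2 6-9 | P1 9-12 | P3 12-15 | P4 15-18 | P5 18-20 | P2 20-22 | P1 22-25 | P3 25-37 |
Completion: P1=25  P2=22  P3=37  P4=18  P5=20
Turnaround (C−A): P1=25  P2=17  P3=30  P4=10  P5=12
Turnaround(P4) = completion − arrival = 18 − 8 = 10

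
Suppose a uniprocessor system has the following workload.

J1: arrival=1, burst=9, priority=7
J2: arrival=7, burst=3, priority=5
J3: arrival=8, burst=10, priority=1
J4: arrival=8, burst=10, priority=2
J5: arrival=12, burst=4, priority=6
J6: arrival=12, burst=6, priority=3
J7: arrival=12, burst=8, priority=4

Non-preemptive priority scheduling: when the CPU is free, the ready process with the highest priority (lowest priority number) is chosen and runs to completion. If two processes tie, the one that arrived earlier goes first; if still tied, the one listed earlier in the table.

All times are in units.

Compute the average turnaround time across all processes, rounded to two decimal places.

Schedule: | idle 0-1 | J1 1-10 | J3 10-20 | J4 20-30 | J6 30-36 | J7 36-44 | J2 44-47 | J5 47-51 |
Completion: J1=10  J2=47  J3=20  J4=30  J5=51  J6=36  J7=44
Turnaround times: J1=9, J2=40, J3=12, J4=22, J5=39, J6=24, J7=32
Average turnaround = (9+40+12+22+39+24+32) / 7 = 178/7 = 25.43

25.43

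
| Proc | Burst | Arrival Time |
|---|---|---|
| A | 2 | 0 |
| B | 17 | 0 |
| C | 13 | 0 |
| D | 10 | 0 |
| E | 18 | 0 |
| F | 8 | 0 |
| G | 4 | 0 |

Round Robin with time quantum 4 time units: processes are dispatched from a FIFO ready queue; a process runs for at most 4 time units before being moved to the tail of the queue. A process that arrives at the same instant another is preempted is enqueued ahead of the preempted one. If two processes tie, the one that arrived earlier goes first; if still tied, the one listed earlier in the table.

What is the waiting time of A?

Schedule: | A 0-2 | B 2-6 | C 6-10 | D 10-14 | E 14-18 | F 18-22 | G 22-26 | B 26-30 | C 30-34 | D 34-38 | E 38-42 | F 42-46 | B 46-50 | C 50-54 | D 54-56 | E 56-60 | B 60-64 | C 64-65 | E 65-69 | B 69-70 | E 70-72 |
Completion: A=2  B=70  C=65  D=56  E=72  F=46  G=26
Waiting(A) = turnaround − burst = 2 − 2 = 0

0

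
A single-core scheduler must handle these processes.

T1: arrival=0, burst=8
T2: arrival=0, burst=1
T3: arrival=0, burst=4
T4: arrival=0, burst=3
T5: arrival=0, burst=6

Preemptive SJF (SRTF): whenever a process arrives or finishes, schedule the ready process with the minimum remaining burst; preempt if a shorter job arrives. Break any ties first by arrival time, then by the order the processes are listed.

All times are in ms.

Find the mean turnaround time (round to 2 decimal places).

Schedule: | T2 0-1 | T4 1-4 | T3 4-8 | T5 8-14 | T1 14-22 |
Completion: T1=22  T2=1  T3=8  T4=4  T5=14
Turnaround times: T1=22, T2=1, T3=8, T4=4, T5=14
Average turnaround = (22+1+8+4+14) / 5 = 49/5 = 9.80

9.80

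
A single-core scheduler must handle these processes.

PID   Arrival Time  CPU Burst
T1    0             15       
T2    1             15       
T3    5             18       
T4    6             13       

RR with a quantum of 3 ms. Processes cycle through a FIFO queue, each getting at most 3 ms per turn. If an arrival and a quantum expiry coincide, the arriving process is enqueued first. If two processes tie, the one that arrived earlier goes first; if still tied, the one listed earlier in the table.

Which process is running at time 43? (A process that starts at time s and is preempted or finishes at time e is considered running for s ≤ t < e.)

T1

Timeline: | T1 0-3 | T2 3-6 | T1 6-9 | T3 9-12 | T4 12-15 | T2 15-18 | T1 18-21 | T3 21-24 | T4 24-27 | T2 27-30 | T1 30-33 | T3 33-36 | T4 36-39 | T2 39-42 | T1 42-45 | T3 45-48 | T4 48-51 | T2 51-54 | T3 54-57 | T4 57-58 | T3 58-61 |
Completion: T1=45  T2=54  T3=61  T4=58
Turnaround (C−A): T1=45  T2=53  T3=56  T4=52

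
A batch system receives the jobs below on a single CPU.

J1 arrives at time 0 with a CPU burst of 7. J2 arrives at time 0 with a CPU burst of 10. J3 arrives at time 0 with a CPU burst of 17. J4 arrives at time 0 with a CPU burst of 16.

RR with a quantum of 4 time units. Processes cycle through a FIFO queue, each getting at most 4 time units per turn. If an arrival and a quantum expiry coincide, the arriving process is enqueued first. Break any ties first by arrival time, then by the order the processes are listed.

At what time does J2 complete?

33

Timeline: | J1 0-4 | J2 4-8 | J3 8-12 | J4 12-16 | J1 16-19 | J2 19-23 | J3 23-27 | J4 27-31 | J2 31-33 | J3 33-37 | J4 37-41 | J3 41-45 | J4 45-49 | J3 49-50 |
Completion: J1=19  J2=33  J3=50  J4=49
Turnaround (C−A): J1=19  J2=33  J3=50  J4=49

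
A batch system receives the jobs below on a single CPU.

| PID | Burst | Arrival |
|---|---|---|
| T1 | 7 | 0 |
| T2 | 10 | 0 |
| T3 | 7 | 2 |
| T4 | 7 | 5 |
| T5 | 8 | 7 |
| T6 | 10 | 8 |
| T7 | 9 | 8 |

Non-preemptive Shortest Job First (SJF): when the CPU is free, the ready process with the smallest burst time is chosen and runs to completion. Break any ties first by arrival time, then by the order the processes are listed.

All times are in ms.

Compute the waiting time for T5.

Gantt: | T1 0-7 | T3 7-14 | T4 14-21 | T5 21-29 | T7 29-38 | T2 38-48 | T6 48-58 |
Completion: T1=7  T2=48  T3=14  T4=21  T5=29  T6=58  T7=38
Waiting(T5) = turnaround − burst = 22 − 8 = 14

14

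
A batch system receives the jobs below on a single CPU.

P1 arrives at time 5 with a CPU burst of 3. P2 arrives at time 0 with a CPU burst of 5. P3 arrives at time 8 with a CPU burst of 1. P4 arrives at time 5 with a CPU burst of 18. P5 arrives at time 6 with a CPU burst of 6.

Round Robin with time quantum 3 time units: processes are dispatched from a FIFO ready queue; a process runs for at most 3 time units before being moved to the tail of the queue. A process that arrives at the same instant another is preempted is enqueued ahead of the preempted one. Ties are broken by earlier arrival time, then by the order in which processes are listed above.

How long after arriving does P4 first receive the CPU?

Gantt: | P2 0-5 | P1 5-8 | P4 8-11 | P5 11-14 | P3 14-15 | P4 15-18 | P5 18-21 | P4 21-33 |
Completion: P1=8  P2=5  P3=15  P4=33  P5=21
Response(P4) = first start − arrival = 8 − 5 = 3

3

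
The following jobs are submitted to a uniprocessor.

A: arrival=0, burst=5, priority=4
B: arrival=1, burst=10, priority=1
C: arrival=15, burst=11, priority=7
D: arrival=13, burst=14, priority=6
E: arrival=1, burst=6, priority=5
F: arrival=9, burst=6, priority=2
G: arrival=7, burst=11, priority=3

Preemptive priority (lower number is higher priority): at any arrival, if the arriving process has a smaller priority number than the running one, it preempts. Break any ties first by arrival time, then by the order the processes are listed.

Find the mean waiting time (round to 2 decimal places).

18.86

Timeline: | A 0-1 | B 1-11 | F 11-17 | G 17-28 | A 28-32 | E 32-38 | D 38-52 | C 52-63 |
Completion: A=32  B=11  C=63  D=52  E=38  F=17  G=28
Turnaround (C−A): A=32  B=10  C=48  D=39  E=37  F=8  G=21
Waiting times: A=27, B=0, C=37, D=25, E=31, F=2, G=10
Average waiting = (27+0+37+25+31+2+10) / 7 = 132/7 = 18.86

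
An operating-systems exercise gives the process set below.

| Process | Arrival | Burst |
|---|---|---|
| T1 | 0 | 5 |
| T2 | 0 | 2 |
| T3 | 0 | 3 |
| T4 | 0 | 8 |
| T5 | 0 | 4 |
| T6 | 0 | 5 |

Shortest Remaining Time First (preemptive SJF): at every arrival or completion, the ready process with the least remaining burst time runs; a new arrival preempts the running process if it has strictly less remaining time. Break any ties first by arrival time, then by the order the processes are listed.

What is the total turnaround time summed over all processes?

Gantt: | T2 0-2 | T3 2-5 | T5 5-9 | T1 9-14 | T6 14-19 | T4 19-27 |
Completion: T1=14  T2=2  T3=5  T4=27  T5=9  T6=19
Turnaround (C−A): T1=14  T2=2  T3=5  T4=27  T5=9  T6=19
Turnaround = completion − arrival: T1=14, T2=2, T3=5, T4=27, T5=9, T6=19
Total turnaround = 14 + 2 + 5 + 27 + 9 + 19 = 76

76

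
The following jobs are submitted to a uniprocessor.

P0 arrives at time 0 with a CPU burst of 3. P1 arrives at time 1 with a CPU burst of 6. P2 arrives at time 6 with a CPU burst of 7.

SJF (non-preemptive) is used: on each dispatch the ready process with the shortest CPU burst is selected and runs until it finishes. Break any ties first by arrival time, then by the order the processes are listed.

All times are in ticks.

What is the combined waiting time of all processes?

Schedule: | P0 0-3 | P1 3-9 | P2 9-16 |
Completion: P0=3  P1=9  P2=16
Waiting = turnaround − burst: P0=0, P1=2, P2=3
Total waiting = 0 + 2 + 3 = 5

5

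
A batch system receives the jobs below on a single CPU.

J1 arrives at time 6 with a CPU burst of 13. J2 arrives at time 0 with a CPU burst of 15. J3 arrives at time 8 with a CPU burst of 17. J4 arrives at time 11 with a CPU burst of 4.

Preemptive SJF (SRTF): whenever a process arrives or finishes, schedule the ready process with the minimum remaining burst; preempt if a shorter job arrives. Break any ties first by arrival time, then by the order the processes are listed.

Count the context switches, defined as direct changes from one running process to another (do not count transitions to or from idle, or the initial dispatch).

3

Timeline: | J2 0-15 | J4 15-19 | J1 19-32 | J3 32-49 |
Completion: J1=32  J2=15  J3=49  J4=19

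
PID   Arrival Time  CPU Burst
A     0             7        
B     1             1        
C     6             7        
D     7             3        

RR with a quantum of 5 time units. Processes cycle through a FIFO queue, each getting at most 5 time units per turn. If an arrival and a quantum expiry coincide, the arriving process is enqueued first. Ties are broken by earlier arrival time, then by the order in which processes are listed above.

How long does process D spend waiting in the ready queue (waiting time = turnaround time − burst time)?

Gantt: | A 0-5 | B 5-6 | A 6-8 | C 8-13 | D 13-16 | C 16-18 |
Completion: A=8  B=6  C=18  D=16
Turnaround (C−A): A=8  B=5  C=12  D=9
Waiting(D) = turnaround − burst = 9 − 3 = 6

6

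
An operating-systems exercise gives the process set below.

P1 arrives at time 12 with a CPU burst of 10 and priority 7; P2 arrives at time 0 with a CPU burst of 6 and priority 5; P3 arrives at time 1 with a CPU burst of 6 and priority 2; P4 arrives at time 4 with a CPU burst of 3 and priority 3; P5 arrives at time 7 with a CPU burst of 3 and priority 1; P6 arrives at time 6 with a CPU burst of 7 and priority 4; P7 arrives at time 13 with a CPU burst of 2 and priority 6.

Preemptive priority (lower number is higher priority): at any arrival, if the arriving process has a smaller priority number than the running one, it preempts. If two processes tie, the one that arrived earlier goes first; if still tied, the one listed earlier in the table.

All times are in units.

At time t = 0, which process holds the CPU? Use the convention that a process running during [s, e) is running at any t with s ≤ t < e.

P2

Schedule: | P2 0-1 | P3 1-7 | P5 7-10 | P4 10-13 | P6 13-20 | P2 20-25 | P7 25-27 | P1 27-37 |
Completion: P1=37  P2=25  P3=7  P4=13  P5=10  P6=20  P7=27
Turnaround (C−A): P1=25  P2=25  P3=6  P4=9  P5=3  P6=14  P7=14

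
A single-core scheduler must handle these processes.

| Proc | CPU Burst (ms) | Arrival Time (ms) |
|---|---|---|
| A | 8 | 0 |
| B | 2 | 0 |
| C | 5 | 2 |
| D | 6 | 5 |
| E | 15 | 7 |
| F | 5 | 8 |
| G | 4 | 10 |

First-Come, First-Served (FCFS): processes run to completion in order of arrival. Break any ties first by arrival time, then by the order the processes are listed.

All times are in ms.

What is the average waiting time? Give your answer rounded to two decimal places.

Gantt: | A 0-8 | B 8-10 | C 10-15 | D 15-21 | E 21-36 | F 36-41 | G 41-45 |
Completion: A=8  B=10  C=15  D=21  E=36  F=41  G=45
Turnaround (C−A): A=8  B=10  C=13  D=16  E=29  F=33  G=35
Waiting times: A=0, B=8, C=8, D=10, E=14, F=28, G=31
Average waiting = (0+8+8+10+14+28+31) / 7 = 99/7 = 14.14

14.14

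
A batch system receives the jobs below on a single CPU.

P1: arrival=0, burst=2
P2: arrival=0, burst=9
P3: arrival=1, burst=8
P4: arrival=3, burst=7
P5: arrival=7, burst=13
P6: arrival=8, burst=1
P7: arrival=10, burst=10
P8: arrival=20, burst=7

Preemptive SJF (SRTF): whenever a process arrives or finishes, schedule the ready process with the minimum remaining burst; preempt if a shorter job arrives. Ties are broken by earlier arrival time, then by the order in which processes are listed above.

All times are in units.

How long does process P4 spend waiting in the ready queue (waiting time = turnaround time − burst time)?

Timeline: | P1 0-2 | P3 2-8 | P6 8-9 | P3 9-11 | P4 11-18 | P2 18-27 | P8 27-34 | P7 34-44 | P5 44-57 |
Completion: P1=2  P2=27  P3=11  P4=18  P5=57  P6=9  P7=44  P8=34
Turnaround (C−A): P1=2  P2=27  P3=10  P4=15  P5=50  P6=1  P7=34  P8=14
Waiting(P4) = turnaround − burst = 15 − 7 = 8

8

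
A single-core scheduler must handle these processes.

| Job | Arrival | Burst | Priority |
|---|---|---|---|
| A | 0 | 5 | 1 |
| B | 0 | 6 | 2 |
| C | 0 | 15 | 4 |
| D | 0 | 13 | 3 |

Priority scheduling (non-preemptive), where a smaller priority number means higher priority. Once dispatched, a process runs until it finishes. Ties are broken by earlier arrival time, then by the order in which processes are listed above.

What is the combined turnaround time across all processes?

79

Timeline: | A 0-5 | B 5-11 | D 11-24 | C 24-39 |
Completion: A=5  B=11  C=39  D=24
Turnaround (C−A): A=5  B=11  C=39  D=24
Turnaround = completion − arrival: A=5, B=11, C=39, D=24
Total turnaround = 5 + 11 + 39 + 24 = 79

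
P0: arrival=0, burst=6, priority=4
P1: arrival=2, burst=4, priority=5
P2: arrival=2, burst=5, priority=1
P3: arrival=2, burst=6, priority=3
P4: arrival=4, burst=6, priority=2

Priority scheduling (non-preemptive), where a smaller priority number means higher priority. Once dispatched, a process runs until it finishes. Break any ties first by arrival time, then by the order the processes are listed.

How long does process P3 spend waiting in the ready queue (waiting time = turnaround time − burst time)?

Schedule: | P0 0-6 | P2 6-11 | P4 11-17 | P3 17-23 | P1 23-27 |
Completion: P0=6  P1=27  P2=11  P3=23  P4=17
Waiting(P3) = turnaround − burst = 21 − 6 = 15

15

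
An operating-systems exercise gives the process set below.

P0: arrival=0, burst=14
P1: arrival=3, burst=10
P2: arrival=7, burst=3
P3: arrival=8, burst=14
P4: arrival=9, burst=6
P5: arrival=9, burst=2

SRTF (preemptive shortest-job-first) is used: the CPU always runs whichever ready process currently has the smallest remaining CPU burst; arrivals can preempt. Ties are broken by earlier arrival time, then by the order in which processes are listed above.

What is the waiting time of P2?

Gantt: | P0 0-3 | P1 3-7 | P2 7-10 | P5 10-12 | P1 12-18 | P4 18-24 | P0 24-35 | P3 35-49 |
Completion: P0=35  P1=18  P2=10  P3=49  P4=24  P5=12
Waiting(P2) = turnaround − burst = 3 − 3 = 0

0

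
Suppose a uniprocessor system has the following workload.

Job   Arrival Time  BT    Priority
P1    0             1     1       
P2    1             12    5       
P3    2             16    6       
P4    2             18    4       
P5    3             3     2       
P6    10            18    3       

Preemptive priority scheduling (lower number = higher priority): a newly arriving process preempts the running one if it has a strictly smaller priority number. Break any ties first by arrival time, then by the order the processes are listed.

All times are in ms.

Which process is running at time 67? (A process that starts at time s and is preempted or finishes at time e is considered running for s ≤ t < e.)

P3

Timeline: | P1 0-1 | P2 1-2 | P4 2-3 | P5 3-6 | P4 6-10 | P6 10-28 | P4 28-41 | P2 41-52 | P3 52-68 |
Completion: P1=1  P2=52  P3=68  P4=41  P5=6  P6=28
Turnaround (C−A): P1=1  P2=51  P3=66  P4=39  P5=3  P6=18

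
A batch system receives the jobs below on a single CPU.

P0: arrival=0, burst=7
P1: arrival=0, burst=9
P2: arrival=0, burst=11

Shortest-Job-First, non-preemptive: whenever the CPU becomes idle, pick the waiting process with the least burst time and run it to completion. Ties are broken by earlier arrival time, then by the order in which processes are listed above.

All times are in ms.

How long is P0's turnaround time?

Gantt: | P0 0-7 | P1 7-16 | P2 16-27 |
Completion: P0=7  P1=16  P2=27
Turnaround(P0) = completion − arrival = 7 − 0 = 7

7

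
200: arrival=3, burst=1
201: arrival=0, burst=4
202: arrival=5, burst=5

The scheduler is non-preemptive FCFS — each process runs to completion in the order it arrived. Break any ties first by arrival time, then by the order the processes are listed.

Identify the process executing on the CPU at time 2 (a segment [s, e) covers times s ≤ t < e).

Schedule: | 201 0-4 | 200 4-5 | 202 5-10 |
Completion: 200=5  201=4  202=10
Turnaround (C−A): 200=2  201=4  202=5

201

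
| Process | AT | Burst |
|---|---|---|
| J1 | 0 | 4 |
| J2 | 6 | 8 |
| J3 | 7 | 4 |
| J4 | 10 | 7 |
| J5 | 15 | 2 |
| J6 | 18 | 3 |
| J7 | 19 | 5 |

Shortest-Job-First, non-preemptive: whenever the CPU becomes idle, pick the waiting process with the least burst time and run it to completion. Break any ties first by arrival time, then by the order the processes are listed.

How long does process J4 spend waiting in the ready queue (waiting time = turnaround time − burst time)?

Schedule: | J1 0-4 | idle 4-6 | J2 6-14 | J3 14-18 | J5 18-20 | J6 20-23 | J7 23-28 | J4 28-35 |
Completion: J1=4  J2=14  J3=18  J4=35  J5=20  J6=23  J7=28
Waiting(J4) = turnaround − burst = 25 − 7 = 18

18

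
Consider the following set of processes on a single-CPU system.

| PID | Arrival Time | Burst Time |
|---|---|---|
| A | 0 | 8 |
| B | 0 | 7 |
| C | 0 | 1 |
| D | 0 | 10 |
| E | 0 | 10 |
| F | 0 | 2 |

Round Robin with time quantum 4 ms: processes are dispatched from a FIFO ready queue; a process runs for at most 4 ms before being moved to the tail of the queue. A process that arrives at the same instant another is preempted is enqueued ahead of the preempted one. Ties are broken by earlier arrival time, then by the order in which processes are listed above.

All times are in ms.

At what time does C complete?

Timeline: | A 0-4 | B 4-8 | C 8-9 | D 9-13 | E 13-17 | F 17-19 | A 19-23 | B 23-26 | D 26-30 | E 30-34 | D 34-36 | E 36-38 |
Completion: A=23  B=26  C=9  D=36  E=38  F=19

9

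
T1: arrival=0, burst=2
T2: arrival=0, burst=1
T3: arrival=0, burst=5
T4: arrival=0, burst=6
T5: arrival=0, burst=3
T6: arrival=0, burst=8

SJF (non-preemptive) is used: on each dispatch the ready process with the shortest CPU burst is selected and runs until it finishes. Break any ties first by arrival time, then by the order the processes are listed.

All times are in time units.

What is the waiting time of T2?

Gantt: | T2 0-1 | T1 1-3 | T5 3-6 | T3 6-11 | T4 11-17 | T6 17-25 |
Completion: T1=3  T2=1  T3=11  T4=17  T5=6  T6=25
Waiting(T2) = turnaround − burst = 1 − 1 = 0

0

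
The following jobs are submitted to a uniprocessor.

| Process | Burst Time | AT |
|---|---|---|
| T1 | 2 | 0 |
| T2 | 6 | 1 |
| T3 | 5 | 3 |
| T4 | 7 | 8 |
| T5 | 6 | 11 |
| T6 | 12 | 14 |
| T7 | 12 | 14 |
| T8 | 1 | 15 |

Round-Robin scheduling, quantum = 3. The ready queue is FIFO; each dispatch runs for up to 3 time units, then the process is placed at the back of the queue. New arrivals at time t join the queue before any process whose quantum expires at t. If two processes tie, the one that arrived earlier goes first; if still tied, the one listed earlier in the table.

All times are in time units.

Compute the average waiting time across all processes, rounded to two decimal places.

Gantt: | T1 0-2 | T2 2-5 | T3 5-8 | T2 8-11 | T4 11-14 | T3 14-16 | T5 16-19 | T6 19-22 | T7 22-25 | T4 25-28 | T8 28-29 | T5 29-32 | T6 32-35 | T7 35-38 | T4 38-39 | T6 39-42 | T7 42-45 | T6 45-48 | T7 48-51 |
Completion: T1=2  T2=11  T3=16  T4=39  T5=32  T6=48  T7=51  T8=29
Turnaround (C−A): T1=2  T2=10  T3=13  T4=31  T5=21  T6=34  T7=37  T8=14
Waiting times: T1=0, T2=4, T3=8, T4=24, T5=15, T6=22, T7=25, T8=13
Average waiting = (0+4+8+24+15+22+25+13) / 8 = 111/8 = 13.88

13.88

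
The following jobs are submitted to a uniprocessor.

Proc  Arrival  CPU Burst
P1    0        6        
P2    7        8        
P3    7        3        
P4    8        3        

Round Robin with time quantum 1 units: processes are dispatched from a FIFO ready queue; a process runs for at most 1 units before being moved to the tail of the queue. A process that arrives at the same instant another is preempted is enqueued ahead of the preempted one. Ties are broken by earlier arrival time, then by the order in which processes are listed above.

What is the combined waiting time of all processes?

16

Timeline: | P1 0-6 | idle 6-7 | P2 7-8 | P3 8-9 | P4 9-10 | P2 10-11 | P3 11-12 | P4 12-13 | P2 13-14 | P3 14-15 | P4 15-16 | P2 16-21 |
Completion: P1=6  P2=21  P3=15  P4=16
Waiting = turnaround − burst: P1=0, P2=6, P3=5, P4=5
Total waiting = 0 + 6 + 5 + 5 = 16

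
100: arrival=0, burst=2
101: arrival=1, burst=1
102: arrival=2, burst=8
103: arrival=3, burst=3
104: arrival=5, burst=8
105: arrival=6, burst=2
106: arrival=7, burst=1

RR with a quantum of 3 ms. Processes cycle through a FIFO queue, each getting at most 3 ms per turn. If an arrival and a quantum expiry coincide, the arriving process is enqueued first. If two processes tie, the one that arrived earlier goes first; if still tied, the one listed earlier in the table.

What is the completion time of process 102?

23

Schedule: | 100 0-2 | 101 2-3 | 102 3-6 | 103 6-9 | 104 9-12 | 105 12-14 | 102 14-17 | 106 17-18 | 104 18-21 | 102 21-23 | 104 23-25 |
Completion: 100=2  101=3  102=23  103=9  104=25  105=14  106=18
Turnaround (C−A): 100=2  101=2  102=21  103=6  104=20  105=8  106=11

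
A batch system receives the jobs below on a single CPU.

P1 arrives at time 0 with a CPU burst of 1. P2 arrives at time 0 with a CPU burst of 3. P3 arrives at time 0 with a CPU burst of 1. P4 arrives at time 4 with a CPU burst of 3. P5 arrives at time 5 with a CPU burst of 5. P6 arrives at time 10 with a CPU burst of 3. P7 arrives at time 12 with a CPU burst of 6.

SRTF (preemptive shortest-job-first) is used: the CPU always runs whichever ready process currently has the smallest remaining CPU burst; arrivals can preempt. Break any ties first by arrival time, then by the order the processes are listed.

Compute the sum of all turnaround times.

36

Timeline: | P1 0-1 | P3 1-2 | P2 2-5 | P4 5-8 | P5 8-13 | P6 13-16 | P7 16-22 |
Completion: P1=1  P2=5  P3=2  P4=8  P5=13  P6=16  P7=22
Turnaround = completion − arrival: P1=1, P2=5, P3=2, P4=4, P5=8, P6=6, P7=10
Total turnaround = 1 + 5 + 2 + 4 + 8 + 6 + 10 = 36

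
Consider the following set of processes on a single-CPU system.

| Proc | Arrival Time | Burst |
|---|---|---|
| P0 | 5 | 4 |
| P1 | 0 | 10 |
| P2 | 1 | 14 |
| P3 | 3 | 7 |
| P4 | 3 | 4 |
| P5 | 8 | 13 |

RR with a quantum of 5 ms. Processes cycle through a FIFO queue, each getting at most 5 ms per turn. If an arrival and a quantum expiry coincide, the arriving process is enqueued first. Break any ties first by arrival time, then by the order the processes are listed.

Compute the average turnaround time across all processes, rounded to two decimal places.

Timeline: | P1 0-5 | P2 5-10 | P3 10-15 | P4 15-19 | P0 19-23 | P1 23-28 | P5 28-33 | P2 33-38 | P3 38-40 | P5 40-45 | P2 45-49 | P5 49-52 |
Completion: P0=23  P1=28  P2=49  P3=40  P4=19  P5=52
Turnaround (C−A): P0=18  P1=28  P2=48  P3=37  P4=16  P5=44
Turnaround times: P0=18, P1=28, P2=48, P3=37, P4=16, P5=44
Average turnaround = (18+28+48+37+16+44) / 6 = 191/6 = 31.83

31.83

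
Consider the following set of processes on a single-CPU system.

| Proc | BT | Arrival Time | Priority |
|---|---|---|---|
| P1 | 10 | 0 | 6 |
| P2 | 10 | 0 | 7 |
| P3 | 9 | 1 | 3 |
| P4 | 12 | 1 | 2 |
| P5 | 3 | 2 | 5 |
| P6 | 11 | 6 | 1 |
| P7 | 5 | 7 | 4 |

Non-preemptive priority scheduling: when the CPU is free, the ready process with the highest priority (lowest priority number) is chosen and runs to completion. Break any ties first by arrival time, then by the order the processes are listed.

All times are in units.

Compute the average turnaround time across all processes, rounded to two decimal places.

Timeline: | P1 0-10 | P6 10-21 | P4 21-33 | P3 33-42 | P7 42-47 | P5 47-50 | P2 50-60 |
Completion: P1=10  P2=60  P3=42  P4=33  P5=50  P6=21  P7=47
Turnaround (C−A): P1=10  P2=60  P3=41  P4=32  P5=48  P6=15  P7=40
Turnaround times: P1=10, P2=60, P3=41, P4=32, P5=48, P6=15, P7=40
Average turnaround = (10+60+41+32+48+15+40) / 7 = 246/7 = 35.14

35.14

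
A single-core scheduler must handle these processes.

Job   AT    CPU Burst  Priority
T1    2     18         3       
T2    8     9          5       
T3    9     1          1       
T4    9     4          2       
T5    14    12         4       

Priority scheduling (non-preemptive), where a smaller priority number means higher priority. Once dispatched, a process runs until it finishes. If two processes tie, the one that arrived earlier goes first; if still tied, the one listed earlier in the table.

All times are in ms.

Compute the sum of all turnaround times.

107

Schedule: | idle 0-2 | T1 2-20 | T3 20-21 | T4 21-25 | T5 25-37 | T2 37-46 |
Completion: T1=20  T2=46  T3=21  T4=25  T5=37
Turnaround = completion − arrival: T1=18, T2=38, T3=12, T4=16, T5=23
Total turnaround = 18 + 38 + 12 + 16 + 23 = 107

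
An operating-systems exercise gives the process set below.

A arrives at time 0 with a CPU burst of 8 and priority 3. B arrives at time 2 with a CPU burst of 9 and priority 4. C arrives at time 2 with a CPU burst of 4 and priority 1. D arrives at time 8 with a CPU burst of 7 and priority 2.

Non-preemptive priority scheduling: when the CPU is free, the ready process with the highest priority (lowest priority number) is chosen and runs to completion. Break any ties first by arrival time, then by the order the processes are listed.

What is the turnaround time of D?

11

Gantt: | A 0-8 | C 8-12 | D 12-19 | B 19-28 |
Completion: A=8  B=28  C=12  D=19
Turnaround(D) = completion − arrival = 19 − 8 = 11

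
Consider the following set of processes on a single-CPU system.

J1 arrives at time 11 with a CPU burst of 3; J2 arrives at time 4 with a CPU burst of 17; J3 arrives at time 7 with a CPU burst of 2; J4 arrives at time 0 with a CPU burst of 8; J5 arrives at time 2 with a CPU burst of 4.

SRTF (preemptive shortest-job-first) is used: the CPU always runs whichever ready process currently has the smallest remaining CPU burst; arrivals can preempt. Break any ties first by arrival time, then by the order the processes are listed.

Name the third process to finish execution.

J4

Gantt: | J4 0-2 | J5 2-6 | J4 6-7 | J3 7-9 | J4 9-14 | J1 14-17 | J2 17-34 |
Completion: J1=17  J2=34  J3=9  J4=14  J5=6
Turnaround (C−A): J1=6  J2=30  J3=2  J4=14  J5=4
Finish order: J5 → J3 → J4 → J1 → J2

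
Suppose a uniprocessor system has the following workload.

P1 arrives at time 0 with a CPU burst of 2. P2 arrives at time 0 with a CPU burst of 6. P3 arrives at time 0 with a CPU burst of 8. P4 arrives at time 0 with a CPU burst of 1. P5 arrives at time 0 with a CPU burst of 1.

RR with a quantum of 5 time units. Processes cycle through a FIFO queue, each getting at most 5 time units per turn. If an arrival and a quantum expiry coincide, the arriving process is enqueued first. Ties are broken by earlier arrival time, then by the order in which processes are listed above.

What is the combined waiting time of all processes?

Timeline: | P1 0-2 | P2 2-7 | P3 7-12 | P4 12-13 | P5 13-14 | P2 14-15 | P3 15-18 |
Completion: P1=2  P2=15  P3=18  P4=13  P5=14
Turnaround (C−A): P1=2  P2=15  P3=18  P4=13  P5=14
Waiting = turnaround − burst: P1=0, P2=9, P3=10, P4=12, P5=13
Total waiting = 0 + 9 + 10 + 12 + 13 = 44

44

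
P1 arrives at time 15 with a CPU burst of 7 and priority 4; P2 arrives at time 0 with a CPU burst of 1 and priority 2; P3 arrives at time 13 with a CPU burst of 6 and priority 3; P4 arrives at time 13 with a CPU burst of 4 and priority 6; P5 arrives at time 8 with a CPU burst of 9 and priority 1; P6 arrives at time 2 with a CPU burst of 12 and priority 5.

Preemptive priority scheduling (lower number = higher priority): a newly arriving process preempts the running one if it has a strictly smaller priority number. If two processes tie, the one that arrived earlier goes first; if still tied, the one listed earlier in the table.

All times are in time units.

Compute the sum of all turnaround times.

Gantt: | P2 0-1 | idle 1-2 | P6 2-8 | P5 8-17 | P3 17-23 | P1 23-30 | P6 30-36 | P4 36-40 |
Completion: P1=30  P2=1  P3=23  P4=40  P5=17  P6=36
Turnaround (C−A): P1=15  P2=1  P3=10  P4=27  P5=9  P6=34
Turnaround = completion − arrival: P1=15, P2=1, P3=10, P4=27, P5=9, P6=34
Total turnaround = 15 + 1 + 10 + 27 + 9 + 34 = 96

96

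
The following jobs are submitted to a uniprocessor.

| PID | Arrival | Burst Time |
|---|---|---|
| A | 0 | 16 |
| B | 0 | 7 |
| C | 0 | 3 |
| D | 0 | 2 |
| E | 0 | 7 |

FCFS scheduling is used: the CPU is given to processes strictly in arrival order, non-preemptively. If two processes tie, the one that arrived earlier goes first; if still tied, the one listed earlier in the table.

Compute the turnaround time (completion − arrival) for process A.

Timeline: | A 0-16 | B 16-23 | C 23-26 | D 26-28 | E 28-35 |
Completion: A=16  B=23  C=26  D=28  E=35
Turnaround(A) = completion − arrival = 16 − 0 = 16

16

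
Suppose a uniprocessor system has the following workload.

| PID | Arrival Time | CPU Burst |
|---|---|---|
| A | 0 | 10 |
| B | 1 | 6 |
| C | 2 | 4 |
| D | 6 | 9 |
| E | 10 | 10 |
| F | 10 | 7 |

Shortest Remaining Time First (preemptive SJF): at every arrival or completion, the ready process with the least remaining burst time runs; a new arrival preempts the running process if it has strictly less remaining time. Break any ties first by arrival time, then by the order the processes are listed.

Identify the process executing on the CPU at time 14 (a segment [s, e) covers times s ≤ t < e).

F

Timeline: | A 0-1 | B 1-2 | C 2-6 | B 6-11 | F 11-18 | A 18-27 | D 27-36 | E 36-46 |
Completion: A=27  B=11  C=6  D=36  E=46  F=18
Turnaround (C−A): A=27  B=10  C=4  D=30  E=36  F=8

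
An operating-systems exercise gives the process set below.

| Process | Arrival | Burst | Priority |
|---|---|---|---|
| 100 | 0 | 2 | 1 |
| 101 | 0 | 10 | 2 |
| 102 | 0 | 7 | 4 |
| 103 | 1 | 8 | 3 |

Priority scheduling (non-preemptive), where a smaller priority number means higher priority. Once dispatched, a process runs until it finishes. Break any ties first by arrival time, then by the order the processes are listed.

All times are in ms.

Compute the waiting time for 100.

Timeline: | 100 0-2 | 101 2-12 | 103 12-20 | 102 20-27 |
Completion: 100=2  101=12  102=27  103=20
Turnaround (C−A): 100=2  101=12  102=27  103=19
Waiting(100) = turnaround − burst = 2 − 2 = 0

0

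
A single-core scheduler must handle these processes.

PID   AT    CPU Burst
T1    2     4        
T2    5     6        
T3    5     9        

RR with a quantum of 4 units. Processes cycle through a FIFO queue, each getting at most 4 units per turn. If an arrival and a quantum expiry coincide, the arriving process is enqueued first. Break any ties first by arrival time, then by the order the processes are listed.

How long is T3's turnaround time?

Timeline: | idle 0-2 | T1 2-6 | T2 6-10 | T3 10-14 | T2 14-16 | T3 16-21 |
Completion: T1=6  T2=16  T3=21
Turnaround (C−A): T1=4  T2=11  T3=16
Turnaround(T3) = completion − arrival = 21 − 5 = 16

16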